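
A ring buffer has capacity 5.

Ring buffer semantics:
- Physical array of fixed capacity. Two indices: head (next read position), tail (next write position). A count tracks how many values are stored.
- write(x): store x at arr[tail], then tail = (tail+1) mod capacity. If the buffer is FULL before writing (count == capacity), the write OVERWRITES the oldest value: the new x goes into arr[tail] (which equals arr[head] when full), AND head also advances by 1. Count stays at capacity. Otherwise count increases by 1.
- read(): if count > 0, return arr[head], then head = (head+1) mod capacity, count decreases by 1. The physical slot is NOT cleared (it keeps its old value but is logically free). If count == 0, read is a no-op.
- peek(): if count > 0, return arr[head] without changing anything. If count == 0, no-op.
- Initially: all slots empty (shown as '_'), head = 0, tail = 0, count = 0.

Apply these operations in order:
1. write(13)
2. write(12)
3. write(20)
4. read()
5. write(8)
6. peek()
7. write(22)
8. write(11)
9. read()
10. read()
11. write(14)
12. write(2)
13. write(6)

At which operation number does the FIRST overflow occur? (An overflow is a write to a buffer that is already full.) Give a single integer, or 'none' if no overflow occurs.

Answer: 13

Derivation:
After op 1 (write(13)): arr=[13 _ _ _ _] head=0 tail=1 count=1
After op 2 (write(12)): arr=[13 12 _ _ _] head=0 tail=2 count=2
After op 3 (write(20)): arr=[13 12 20 _ _] head=0 tail=3 count=3
After op 4 (read()): arr=[13 12 20 _ _] head=1 tail=3 count=2
After op 5 (write(8)): arr=[13 12 20 8 _] head=1 tail=4 count=3
After op 6 (peek()): arr=[13 12 20 8 _] head=1 tail=4 count=3
After op 7 (write(22)): arr=[13 12 20 8 22] head=1 tail=0 count=4
After op 8 (write(11)): arr=[11 12 20 8 22] head=1 tail=1 count=5
After op 9 (read()): arr=[11 12 20 8 22] head=2 tail=1 count=4
After op 10 (read()): arr=[11 12 20 8 22] head=3 tail=1 count=3
After op 11 (write(14)): arr=[11 14 20 8 22] head=3 tail=2 count=4
After op 12 (write(2)): arr=[11 14 2 8 22] head=3 tail=3 count=5
After op 13 (write(6)): arr=[11 14 2 6 22] head=4 tail=4 count=5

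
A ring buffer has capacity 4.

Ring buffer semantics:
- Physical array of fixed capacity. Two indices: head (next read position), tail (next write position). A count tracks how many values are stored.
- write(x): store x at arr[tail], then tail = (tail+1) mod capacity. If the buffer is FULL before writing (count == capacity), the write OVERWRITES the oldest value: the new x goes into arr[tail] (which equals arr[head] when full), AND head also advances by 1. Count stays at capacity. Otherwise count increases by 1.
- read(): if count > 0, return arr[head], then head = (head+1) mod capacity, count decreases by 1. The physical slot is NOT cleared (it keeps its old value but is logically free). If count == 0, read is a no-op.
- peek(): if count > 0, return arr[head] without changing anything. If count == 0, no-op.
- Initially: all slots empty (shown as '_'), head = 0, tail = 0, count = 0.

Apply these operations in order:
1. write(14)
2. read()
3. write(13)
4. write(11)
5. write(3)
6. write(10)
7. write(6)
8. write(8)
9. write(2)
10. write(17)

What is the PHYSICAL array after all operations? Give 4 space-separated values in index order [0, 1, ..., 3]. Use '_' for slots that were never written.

Answer: 17 6 8 2

Derivation:
After op 1 (write(14)): arr=[14 _ _ _] head=0 tail=1 count=1
After op 2 (read()): arr=[14 _ _ _] head=1 tail=1 count=0
After op 3 (write(13)): arr=[14 13 _ _] head=1 tail=2 count=1
After op 4 (write(11)): arr=[14 13 11 _] head=1 tail=3 count=2
After op 5 (write(3)): arr=[14 13 11 3] head=1 tail=0 count=3
After op 6 (write(10)): arr=[10 13 11 3] head=1 tail=1 count=4
After op 7 (write(6)): arr=[10 6 11 3] head=2 tail=2 count=4
After op 8 (write(8)): arr=[10 6 8 3] head=3 tail=3 count=4
After op 9 (write(2)): arr=[10 6 8 2] head=0 tail=0 count=4
After op 10 (write(17)): arr=[17 6 8 2] head=1 tail=1 count=4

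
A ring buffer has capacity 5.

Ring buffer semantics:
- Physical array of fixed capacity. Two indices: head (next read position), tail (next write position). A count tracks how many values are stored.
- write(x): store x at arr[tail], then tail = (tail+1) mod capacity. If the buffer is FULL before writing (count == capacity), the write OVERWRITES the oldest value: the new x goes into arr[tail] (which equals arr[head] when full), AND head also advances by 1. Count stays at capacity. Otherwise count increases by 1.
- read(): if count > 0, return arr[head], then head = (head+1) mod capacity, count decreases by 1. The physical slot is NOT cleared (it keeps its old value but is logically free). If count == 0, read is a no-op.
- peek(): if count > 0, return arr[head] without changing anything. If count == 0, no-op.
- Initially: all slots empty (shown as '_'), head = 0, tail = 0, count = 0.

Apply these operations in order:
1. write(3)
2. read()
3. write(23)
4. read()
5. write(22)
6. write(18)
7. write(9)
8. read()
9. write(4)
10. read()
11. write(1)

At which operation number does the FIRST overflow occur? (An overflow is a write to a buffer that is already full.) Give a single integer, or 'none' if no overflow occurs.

After op 1 (write(3)): arr=[3 _ _ _ _] head=0 tail=1 count=1
After op 2 (read()): arr=[3 _ _ _ _] head=1 tail=1 count=0
After op 3 (write(23)): arr=[3 23 _ _ _] head=1 tail=2 count=1
After op 4 (read()): arr=[3 23 _ _ _] head=2 tail=2 count=0
After op 5 (write(22)): arr=[3 23 22 _ _] head=2 tail=3 count=1
After op 6 (write(18)): arr=[3 23 22 18 _] head=2 tail=4 count=2
After op 7 (write(9)): arr=[3 23 22 18 9] head=2 tail=0 count=3
After op 8 (read()): arr=[3 23 22 18 9] head=3 tail=0 count=2
After op 9 (write(4)): arr=[4 23 22 18 9] head=3 tail=1 count=3
After op 10 (read()): arr=[4 23 22 18 9] head=4 tail=1 count=2
After op 11 (write(1)): arr=[4 1 22 18 9] head=4 tail=2 count=3

Answer: none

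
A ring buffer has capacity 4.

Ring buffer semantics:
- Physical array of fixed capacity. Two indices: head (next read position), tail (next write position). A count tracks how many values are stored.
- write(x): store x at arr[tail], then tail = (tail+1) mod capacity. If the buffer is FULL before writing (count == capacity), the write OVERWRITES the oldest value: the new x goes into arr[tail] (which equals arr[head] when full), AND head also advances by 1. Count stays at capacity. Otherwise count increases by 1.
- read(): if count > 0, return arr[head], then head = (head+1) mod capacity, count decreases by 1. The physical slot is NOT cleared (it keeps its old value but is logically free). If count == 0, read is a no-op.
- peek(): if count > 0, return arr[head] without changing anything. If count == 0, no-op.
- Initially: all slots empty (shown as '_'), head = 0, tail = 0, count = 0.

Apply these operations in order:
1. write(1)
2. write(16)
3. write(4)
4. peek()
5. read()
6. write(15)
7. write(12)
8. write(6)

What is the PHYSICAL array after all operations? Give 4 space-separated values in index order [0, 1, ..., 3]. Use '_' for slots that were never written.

Answer: 12 6 4 15

Derivation:
After op 1 (write(1)): arr=[1 _ _ _] head=0 tail=1 count=1
After op 2 (write(16)): arr=[1 16 _ _] head=0 tail=2 count=2
After op 3 (write(4)): arr=[1 16 4 _] head=0 tail=3 count=3
After op 4 (peek()): arr=[1 16 4 _] head=0 tail=3 count=3
After op 5 (read()): arr=[1 16 4 _] head=1 tail=3 count=2
After op 6 (write(15)): arr=[1 16 4 15] head=1 tail=0 count=3
After op 7 (write(12)): arr=[12 16 4 15] head=1 tail=1 count=4
After op 8 (write(6)): arr=[12 6 4 15] head=2 tail=2 count=4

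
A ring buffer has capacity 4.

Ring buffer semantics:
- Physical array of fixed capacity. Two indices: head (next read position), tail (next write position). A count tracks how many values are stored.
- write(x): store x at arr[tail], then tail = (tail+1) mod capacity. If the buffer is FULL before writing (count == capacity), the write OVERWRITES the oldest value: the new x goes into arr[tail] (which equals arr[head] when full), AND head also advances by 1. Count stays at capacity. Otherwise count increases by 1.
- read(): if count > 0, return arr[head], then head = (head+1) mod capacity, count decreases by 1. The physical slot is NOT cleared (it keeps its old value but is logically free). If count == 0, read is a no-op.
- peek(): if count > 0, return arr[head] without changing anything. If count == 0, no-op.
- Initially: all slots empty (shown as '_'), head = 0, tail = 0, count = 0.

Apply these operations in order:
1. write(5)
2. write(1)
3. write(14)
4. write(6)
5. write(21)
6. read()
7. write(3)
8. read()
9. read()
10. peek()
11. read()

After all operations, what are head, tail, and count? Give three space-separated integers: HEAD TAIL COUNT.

Answer: 1 2 1

Derivation:
After op 1 (write(5)): arr=[5 _ _ _] head=0 tail=1 count=1
After op 2 (write(1)): arr=[5 1 _ _] head=0 tail=2 count=2
After op 3 (write(14)): arr=[5 1 14 _] head=0 tail=3 count=3
After op 4 (write(6)): arr=[5 1 14 6] head=0 tail=0 count=4
After op 5 (write(21)): arr=[21 1 14 6] head=1 tail=1 count=4
After op 6 (read()): arr=[21 1 14 6] head=2 tail=1 count=3
After op 7 (write(3)): arr=[21 3 14 6] head=2 tail=2 count=4
After op 8 (read()): arr=[21 3 14 6] head=3 tail=2 count=3
After op 9 (read()): arr=[21 3 14 6] head=0 tail=2 count=2
After op 10 (peek()): arr=[21 3 14 6] head=0 tail=2 count=2
After op 11 (read()): arr=[21 3 14 6] head=1 tail=2 count=1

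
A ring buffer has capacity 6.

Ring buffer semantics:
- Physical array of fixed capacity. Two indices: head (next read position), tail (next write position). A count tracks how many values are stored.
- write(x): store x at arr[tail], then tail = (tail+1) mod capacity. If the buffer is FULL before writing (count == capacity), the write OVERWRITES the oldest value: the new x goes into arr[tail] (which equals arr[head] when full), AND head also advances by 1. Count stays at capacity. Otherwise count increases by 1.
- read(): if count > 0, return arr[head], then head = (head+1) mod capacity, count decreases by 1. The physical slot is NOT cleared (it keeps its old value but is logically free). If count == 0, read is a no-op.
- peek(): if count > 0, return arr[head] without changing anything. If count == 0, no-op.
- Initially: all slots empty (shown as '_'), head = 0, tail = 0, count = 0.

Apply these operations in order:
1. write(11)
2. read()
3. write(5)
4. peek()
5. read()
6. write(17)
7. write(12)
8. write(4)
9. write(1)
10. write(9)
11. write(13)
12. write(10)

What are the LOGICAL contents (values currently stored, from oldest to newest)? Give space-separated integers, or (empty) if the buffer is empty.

Answer: 12 4 1 9 13 10

Derivation:
After op 1 (write(11)): arr=[11 _ _ _ _ _] head=0 tail=1 count=1
After op 2 (read()): arr=[11 _ _ _ _ _] head=1 tail=1 count=0
After op 3 (write(5)): arr=[11 5 _ _ _ _] head=1 tail=2 count=1
After op 4 (peek()): arr=[11 5 _ _ _ _] head=1 tail=2 count=1
After op 5 (read()): arr=[11 5 _ _ _ _] head=2 tail=2 count=0
After op 6 (write(17)): arr=[11 5 17 _ _ _] head=2 tail=3 count=1
After op 7 (write(12)): arr=[11 5 17 12 _ _] head=2 tail=4 count=2
After op 8 (write(4)): arr=[11 5 17 12 4 _] head=2 tail=5 count=3
After op 9 (write(1)): arr=[11 5 17 12 4 1] head=2 tail=0 count=4
After op 10 (write(9)): arr=[9 5 17 12 4 1] head=2 tail=1 count=5
After op 11 (write(13)): arr=[9 13 17 12 4 1] head=2 tail=2 count=6
After op 12 (write(10)): arr=[9 13 10 12 4 1] head=3 tail=3 count=6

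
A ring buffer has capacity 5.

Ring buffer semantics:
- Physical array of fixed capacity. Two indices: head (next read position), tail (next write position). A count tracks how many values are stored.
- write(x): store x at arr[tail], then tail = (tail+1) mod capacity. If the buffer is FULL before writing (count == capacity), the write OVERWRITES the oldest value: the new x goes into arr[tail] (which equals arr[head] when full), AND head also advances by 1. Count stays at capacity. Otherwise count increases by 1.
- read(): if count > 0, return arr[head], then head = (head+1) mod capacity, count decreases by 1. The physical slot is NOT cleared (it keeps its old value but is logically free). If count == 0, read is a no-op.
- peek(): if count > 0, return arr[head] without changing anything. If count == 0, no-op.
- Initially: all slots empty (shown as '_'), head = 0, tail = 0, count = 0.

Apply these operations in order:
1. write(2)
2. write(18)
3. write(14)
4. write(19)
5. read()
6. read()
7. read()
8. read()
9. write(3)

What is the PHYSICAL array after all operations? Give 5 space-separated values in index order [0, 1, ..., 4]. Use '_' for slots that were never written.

After op 1 (write(2)): arr=[2 _ _ _ _] head=0 tail=1 count=1
After op 2 (write(18)): arr=[2 18 _ _ _] head=0 tail=2 count=2
After op 3 (write(14)): arr=[2 18 14 _ _] head=0 tail=3 count=3
After op 4 (write(19)): arr=[2 18 14 19 _] head=0 tail=4 count=4
After op 5 (read()): arr=[2 18 14 19 _] head=1 tail=4 count=3
After op 6 (read()): arr=[2 18 14 19 _] head=2 tail=4 count=2
After op 7 (read()): arr=[2 18 14 19 _] head=3 tail=4 count=1
After op 8 (read()): arr=[2 18 14 19 _] head=4 tail=4 count=0
After op 9 (write(3)): arr=[2 18 14 19 3] head=4 tail=0 count=1

Answer: 2 18 14 19 3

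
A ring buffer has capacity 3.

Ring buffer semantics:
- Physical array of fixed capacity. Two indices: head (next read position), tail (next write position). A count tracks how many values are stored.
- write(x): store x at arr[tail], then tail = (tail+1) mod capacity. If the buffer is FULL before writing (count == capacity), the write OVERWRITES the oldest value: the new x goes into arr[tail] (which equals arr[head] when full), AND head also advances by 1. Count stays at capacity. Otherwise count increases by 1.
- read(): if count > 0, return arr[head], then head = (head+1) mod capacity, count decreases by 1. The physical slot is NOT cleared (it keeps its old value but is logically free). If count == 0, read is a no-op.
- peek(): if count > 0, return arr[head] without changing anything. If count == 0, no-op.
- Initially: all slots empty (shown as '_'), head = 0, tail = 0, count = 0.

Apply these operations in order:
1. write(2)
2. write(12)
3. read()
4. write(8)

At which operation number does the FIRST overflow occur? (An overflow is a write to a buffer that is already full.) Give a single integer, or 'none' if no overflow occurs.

After op 1 (write(2)): arr=[2 _ _] head=0 tail=1 count=1
After op 2 (write(12)): arr=[2 12 _] head=0 tail=2 count=2
After op 3 (read()): arr=[2 12 _] head=1 tail=2 count=1
After op 4 (write(8)): arr=[2 12 8] head=1 tail=0 count=2

Answer: none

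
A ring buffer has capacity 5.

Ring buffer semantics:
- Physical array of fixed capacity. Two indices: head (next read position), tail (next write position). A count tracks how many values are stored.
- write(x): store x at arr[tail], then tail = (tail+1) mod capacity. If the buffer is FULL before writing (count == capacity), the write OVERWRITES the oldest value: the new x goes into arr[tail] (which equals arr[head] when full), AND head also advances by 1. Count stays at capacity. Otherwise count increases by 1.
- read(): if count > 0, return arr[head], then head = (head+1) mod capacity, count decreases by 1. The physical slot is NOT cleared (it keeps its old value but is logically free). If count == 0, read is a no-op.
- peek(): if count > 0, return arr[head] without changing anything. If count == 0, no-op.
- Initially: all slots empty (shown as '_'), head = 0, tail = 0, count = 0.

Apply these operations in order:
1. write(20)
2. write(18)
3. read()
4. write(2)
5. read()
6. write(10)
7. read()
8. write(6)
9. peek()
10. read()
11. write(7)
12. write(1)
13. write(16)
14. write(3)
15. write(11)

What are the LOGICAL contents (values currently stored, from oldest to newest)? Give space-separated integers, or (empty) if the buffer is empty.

Answer: 7 1 16 3 11

Derivation:
After op 1 (write(20)): arr=[20 _ _ _ _] head=0 tail=1 count=1
After op 2 (write(18)): arr=[20 18 _ _ _] head=0 tail=2 count=2
After op 3 (read()): arr=[20 18 _ _ _] head=1 tail=2 count=1
After op 4 (write(2)): arr=[20 18 2 _ _] head=1 tail=3 count=2
After op 5 (read()): arr=[20 18 2 _ _] head=2 tail=3 count=1
After op 6 (write(10)): arr=[20 18 2 10 _] head=2 tail=4 count=2
After op 7 (read()): arr=[20 18 2 10 _] head=3 tail=4 count=1
After op 8 (write(6)): arr=[20 18 2 10 6] head=3 tail=0 count=2
After op 9 (peek()): arr=[20 18 2 10 6] head=3 tail=0 count=2
After op 10 (read()): arr=[20 18 2 10 6] head=4 tail=0 count=1
After op 11 (write(7)): arr=[7 18 2 10 6] head=4 tail=1 count=2
After op 12 (write(1)): arr=[7 1 2 10 6] head=4 tail=2 count=3
After op 13 (write(16)): arr=[7 1 16 10 6] head=4 tail=3 count=4
After op 14 (write(3)): arr=[7 1 16 3 6] head=4 tail=4 count=5
After op 15 (write(11)): arr=[7 1 16 3 11] head=0 tail=0 count=5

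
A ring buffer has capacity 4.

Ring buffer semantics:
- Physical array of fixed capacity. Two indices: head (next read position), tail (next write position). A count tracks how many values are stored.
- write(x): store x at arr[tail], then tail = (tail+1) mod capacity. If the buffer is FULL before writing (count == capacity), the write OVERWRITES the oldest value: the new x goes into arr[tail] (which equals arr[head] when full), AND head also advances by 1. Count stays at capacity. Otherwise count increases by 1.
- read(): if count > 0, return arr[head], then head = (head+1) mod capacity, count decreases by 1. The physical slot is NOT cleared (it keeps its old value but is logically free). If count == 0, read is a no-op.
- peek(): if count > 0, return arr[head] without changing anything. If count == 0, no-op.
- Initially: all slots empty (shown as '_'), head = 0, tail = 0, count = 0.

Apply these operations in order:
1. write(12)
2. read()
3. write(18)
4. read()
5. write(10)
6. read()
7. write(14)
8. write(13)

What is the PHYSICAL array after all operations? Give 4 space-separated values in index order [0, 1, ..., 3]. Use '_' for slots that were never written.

Answer: 13 18 10 14

Derivation:
After op 1 (write(12)): arr=[12 _ _ _] head=0 tail=1 count=1
After op 2 (read()): arr=[12 _ _ _] head=1 tail=1 count=0
After op 3 (write(18)): arr=[12 18 _ _] head=1 tail=2 count=1
After op 4 (read()): arr=[12 18 _ _] head=2 tail=2 count=0
After op 5 (write(10)): arr=[12 18 10 _] head=2 tail=3 count=1
After op 6 (read()): arr=[12 18 10 _] head=3 tail=3 count=0
After op 7 (write(14)): arr=[12 18 10 14] head=3 tail=0 count=1
After op 8 (write(13)): arr=[13 18 10 14] head=3 tail=1 count=2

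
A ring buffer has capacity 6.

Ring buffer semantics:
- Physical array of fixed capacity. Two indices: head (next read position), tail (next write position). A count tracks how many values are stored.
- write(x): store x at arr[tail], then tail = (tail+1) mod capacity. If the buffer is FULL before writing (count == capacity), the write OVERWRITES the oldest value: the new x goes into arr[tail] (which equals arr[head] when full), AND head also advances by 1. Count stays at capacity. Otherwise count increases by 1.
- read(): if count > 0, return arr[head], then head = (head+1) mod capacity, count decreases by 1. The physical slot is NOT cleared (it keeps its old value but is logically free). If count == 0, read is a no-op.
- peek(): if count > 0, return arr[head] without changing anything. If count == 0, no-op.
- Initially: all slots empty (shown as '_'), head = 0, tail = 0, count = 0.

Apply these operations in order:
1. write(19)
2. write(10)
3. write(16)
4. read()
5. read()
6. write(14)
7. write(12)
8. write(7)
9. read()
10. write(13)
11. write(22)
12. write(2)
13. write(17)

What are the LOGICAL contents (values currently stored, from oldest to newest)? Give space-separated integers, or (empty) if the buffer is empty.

After op 1 (write(19)): arr=[19 _ _ _ _ _] head=0 tail=1 count=1
After op 2 (write(10)): arr=[19 10 _ _ _ _] head=0 tail=2 count=2
After op 3 (write(16)): arr=[19 10 16 _ _ _] head=0 tail=3 count=3
After op 4 (read()): arr=[19 10 16 _ _ _] head=1 tail=3 count=2
After op 5 (read()): arr=[19 10 16 _ _ _] head=2 tail=3 count=1
After op 6 (write(14)): arr=[19 10 16 14 _ _] head=2 tail=4 count=2
After op 7 (write(12)): arr=[19 10 16 14 12 _] head=2 tail=5 count=3
After op 8 (write(7)): arr=[19 10 16 14 12 7] head=2 tail=0 count=4
After op 9 (read()): arr=[19 10 16 14 12 7] head=3 tail=0 count=3
After op 10 (write(13)): arr=[13 10 16 14 12 7] head=3 tail=1 count=4
After op 11 (write(22)): arr=[13 22 16 14 12 7] head=3 tail=2 count=5
After op 12 (write(2)): arr=[13 22 2 14 12 7] head=3 tail=3 count=6
After op 13 (write(17)): arr=[13 22 2 17 12 7] head=4 tail=4 count=6

Answer: 12 7 13 22 2 17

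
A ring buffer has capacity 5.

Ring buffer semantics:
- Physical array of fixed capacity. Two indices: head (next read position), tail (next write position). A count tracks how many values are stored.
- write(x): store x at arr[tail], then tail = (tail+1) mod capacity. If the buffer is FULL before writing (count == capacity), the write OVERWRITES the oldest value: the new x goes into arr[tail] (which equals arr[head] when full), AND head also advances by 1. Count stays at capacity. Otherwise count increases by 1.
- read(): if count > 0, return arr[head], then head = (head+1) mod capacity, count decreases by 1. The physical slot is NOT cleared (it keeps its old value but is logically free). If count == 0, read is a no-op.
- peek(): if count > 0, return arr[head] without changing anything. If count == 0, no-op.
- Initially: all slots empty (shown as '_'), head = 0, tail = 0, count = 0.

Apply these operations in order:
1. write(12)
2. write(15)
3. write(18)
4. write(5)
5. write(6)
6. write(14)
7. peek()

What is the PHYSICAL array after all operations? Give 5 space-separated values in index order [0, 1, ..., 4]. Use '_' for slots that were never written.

After op 1 (write(12)): arr=[12 _ _ _ _] head=0 tail=1 count=1
After op 2 (write(15)): arr=[12 15 _ _ _] head=0 tail=2 count=2
After op 3 (write(18)): arr=[12 15 18 _ _] head=0 tail=3 count=3
After op 4 (write(5)): arr=[12 15 18 5 _] head=0 tail=4 count=4
After op 5 (write(6)): arr=[12 15 18 5 6] head=0 tail=0 count=5
After op 6 (write(14)): arr=[14 15 18 5 6] head=1 tail=1 count=5
After op 7 (peek()): arr=[14 15 18 5 6] head=1 tail=1 count=5

Answer: 14 15 18 5 6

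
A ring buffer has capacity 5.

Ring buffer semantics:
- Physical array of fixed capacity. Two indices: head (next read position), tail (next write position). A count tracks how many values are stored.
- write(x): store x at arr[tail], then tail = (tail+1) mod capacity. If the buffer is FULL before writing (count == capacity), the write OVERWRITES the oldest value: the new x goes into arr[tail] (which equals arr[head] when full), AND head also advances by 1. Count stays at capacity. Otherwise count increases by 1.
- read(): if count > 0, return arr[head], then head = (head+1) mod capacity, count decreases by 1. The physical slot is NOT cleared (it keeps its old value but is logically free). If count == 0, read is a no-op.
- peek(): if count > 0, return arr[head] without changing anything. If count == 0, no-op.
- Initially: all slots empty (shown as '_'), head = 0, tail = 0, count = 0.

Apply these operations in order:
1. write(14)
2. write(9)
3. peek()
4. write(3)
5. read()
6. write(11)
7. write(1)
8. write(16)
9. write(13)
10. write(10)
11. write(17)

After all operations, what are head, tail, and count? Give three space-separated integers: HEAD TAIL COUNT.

After op 1 (write(14)): arr=[14 _ _ _ _] head=0 tail=1 count=1
After op 2 (write(9)): arr=[14 9 _ _ _] head=0 tail=2 count=2
After op 3 (peek()): arr=[14 9 _ _ _] head=0 tail=2 count=2
After op 4 (write(3)): arr=[14 9 3 _ _] head=0 tail=3 count=3
After op 5 (read()): arr=[14 9 3 _ _] head=1 tail=3 count=2
After op 6 (write(11)): arr=[14 9 3 11 _] head=1 tail=4 count=3
After op 7 (write(1)): arr=[14 9 3 11 1] head=1 tail=0 count=4
After op 8 (write(16)): arr=[16 9 3 11 1] head=1 tail=1 count=5
After op 9 (write(13)): arr=[16 13 3 11 1] head=2 tail=2 count=5
After op 10 (write(10)): arr=[16 13 10 11 1] head=3 tail=3 count=5
After op 11 (write(17)): arr=[16 13 10 17 1] head=4 tail=4 count=5

Answer: 4 4 5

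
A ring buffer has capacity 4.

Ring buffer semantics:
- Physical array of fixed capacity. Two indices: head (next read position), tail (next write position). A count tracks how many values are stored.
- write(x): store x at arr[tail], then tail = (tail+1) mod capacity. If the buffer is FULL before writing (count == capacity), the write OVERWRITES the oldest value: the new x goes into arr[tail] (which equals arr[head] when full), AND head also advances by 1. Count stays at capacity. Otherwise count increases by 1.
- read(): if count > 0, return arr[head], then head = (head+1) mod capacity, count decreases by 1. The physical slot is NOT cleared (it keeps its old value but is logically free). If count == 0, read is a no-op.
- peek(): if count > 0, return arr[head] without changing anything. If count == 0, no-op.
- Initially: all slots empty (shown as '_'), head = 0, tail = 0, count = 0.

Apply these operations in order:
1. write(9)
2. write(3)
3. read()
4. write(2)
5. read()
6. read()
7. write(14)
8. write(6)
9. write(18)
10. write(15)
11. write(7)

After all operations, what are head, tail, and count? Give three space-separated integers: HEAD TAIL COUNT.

After op 1 (write(9)): arr=[9 _ _ _] head=0 tail=1 count=1
After op 2 (write(3)): arr=[9 3 _ _] head=0 tail=2 count=2
After op 3 (read()): arr=[9 3 _ _] head=1 tail=2 count=1
After op 4 (write(2)): arr=[9 3 2 _] head=1 tail=3 count=2
After op 5 (read()): arr=[9 3 2 _] head=2 tail=3 count=1
After op 6 (read()): arr=[9 3 2 _] head=3 tail=3 count=0
After op 7 (write(14)): arr=[9 3 2 14] head=3 tail=0 count=1
After op 8 (write(6)): arr=[6 3 2 14] head=3 tail=1 count=2
After op 9 (write(18)): arr=[6 18 2 14] head=3 tail=2 count=3
After op 10 (write(15)): arr=[6 18 15 14] head=3 tail=3 count=4
After op 11 (write(7)): arr=[6 18 15 7] head=0 tail=0 count=4

Answer: 0 0 4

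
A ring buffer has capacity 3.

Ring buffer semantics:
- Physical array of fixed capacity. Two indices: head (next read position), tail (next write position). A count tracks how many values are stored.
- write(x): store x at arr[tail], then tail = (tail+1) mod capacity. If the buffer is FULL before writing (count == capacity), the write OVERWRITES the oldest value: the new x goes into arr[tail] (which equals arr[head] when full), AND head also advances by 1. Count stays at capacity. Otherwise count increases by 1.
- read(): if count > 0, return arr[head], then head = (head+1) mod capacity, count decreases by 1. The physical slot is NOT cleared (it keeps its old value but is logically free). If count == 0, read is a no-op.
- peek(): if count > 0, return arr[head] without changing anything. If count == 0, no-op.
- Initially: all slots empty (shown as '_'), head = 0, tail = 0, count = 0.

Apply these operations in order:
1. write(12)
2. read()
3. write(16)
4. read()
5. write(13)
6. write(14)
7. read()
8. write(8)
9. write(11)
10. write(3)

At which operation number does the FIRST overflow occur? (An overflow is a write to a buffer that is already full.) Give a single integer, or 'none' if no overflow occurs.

After op 1 (write(12)): arr=[12 _ _] head=0 tail=1 count=1
After op 2 (read()): arr=[12 _ _] head=1 tail=1 count=0
After op 3 (write(16)): arr=[12 16 _] head=1 tail=2 count=1
After op 4 (read()): arr=[12 16 _] head=2 tail=2 count=0
After op 5 (write(13)): arr=[12 16 13] head=2 tail=0 count=1
After op 6 (write(14)): arr=[14 16 13] head=2 tail=1 count=2
After op 7 (read()): arr=[14 16 13] head=0 tail=1 count=1
After op 8 (write(8)): arr=[14 8 13] head=0 tail=2 count=2
After op 9 (write(11)): arr=[14 8 11] head=0 tail=0 count=3
After op 10 (write(3)): arr=[3 8 11] head=1 tail=1 count=3

Answer: 10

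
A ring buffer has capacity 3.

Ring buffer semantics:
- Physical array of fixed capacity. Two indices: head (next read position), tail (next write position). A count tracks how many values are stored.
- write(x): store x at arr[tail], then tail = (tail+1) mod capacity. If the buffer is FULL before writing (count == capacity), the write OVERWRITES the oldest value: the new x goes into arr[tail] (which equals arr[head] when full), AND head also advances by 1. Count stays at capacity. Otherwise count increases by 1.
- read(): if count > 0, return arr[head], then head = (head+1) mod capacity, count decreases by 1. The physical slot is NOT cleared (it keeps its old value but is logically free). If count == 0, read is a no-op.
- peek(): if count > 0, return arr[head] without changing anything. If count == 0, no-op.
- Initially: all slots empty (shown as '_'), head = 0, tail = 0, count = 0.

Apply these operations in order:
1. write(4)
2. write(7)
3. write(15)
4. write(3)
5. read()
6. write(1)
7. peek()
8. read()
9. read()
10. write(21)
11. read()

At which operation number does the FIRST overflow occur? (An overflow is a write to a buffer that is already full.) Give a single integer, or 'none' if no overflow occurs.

Answer: 4

Derivation:
After op 1 (write(4)): arr=[4 _ _] head=0 tail=1 count=1
After op 2 (write(7)): arr=[4 7 _] head=0 tail=2 count=2
After op 3 (write(15)): arr=[4 7 15] head=0 tail=0 count=3
After op 4 (write(3)): arr=[3 7 15] head=1 tail=1 count=3
After op 5 (read()): arr=[3 7 15] head=2 tail=1 count=2
After op 6 (write(1)): arr=[3 1 15] head=2 tail=2 count=3
After op 7 (peek()): arr=[3 1 15] head=2 tail=2 count=3
After op 8 (read()): arr=[3 1 15] head=0 tail=2 count=2
After op 9 (read()): arr=[3 1 15] head=1 tail=2 count=1
After op 10 (write(21)): arr=[3 1 21] head=1 tail=0 count=2
After op 11 (read()): arr=[3 1 21] head=2 tail=0 count=1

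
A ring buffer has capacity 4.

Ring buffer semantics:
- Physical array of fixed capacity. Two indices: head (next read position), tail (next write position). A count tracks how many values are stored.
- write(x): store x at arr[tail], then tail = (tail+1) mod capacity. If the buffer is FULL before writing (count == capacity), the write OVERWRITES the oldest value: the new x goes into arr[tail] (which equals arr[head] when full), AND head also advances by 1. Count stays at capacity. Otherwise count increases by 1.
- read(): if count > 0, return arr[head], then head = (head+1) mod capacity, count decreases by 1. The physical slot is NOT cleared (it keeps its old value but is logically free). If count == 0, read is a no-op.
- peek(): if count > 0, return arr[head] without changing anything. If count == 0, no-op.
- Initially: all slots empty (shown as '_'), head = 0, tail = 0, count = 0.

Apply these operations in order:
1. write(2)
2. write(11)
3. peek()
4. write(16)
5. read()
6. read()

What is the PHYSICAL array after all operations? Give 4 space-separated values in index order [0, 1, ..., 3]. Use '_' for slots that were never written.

Answer: 2 11 16 _

Derivation:
After op 1 (write(2)): arr=[2 _ _ _] head=0 tail=1 count=1
After op 2 (write(11)): arr=[2 11 _ _] head=0 tail=2 count=2
After op 3 (peek()): arr=[2 11 _ _] head=0 tail=2 count=2
After op 4 (write(16)): arr=[2 11 16 _] head=0 tail=3 count=3
After op 5 (read()): arr=[2 11 16 _] head=1 tail=3 count=2
After op 6 (read()): arr=[2 11 16 _] head=2 tail=3 count=1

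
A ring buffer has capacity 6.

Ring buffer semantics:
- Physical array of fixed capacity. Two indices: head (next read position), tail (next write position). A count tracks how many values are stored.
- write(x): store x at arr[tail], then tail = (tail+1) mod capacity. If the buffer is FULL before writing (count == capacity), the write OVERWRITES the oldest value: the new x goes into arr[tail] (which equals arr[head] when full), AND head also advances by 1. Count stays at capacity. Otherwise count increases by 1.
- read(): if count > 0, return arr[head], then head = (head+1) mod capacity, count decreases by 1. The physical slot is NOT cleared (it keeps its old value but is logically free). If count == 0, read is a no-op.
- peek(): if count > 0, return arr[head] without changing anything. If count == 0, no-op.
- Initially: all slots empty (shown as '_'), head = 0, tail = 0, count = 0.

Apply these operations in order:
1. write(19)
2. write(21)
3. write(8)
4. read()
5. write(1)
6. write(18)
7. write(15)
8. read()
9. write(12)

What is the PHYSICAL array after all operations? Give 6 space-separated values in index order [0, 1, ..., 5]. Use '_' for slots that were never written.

After op 1 (write(19)): arr=[19 _ _ _ _ _] head=0 tail=1 count=1
After op 2 (write(21)): arr=[19 21 _ _ _ _] head=0 tail=2 count=2
After op 3 (write(8)): arr=[19 21 8 _ _ _] head=0 tail=3 count=3
After op 4 (read()): arr=[19 21 8 _ _ _] head=1 tail=3 count=2
After op 5 (write(1)): arr=[19 21 8 1 _ _] head=1 tail=4 count=3
After op 6 (write(18)): arr=[19 21 8 1 18 _] head=1 tail=5 count=4
After op 7 (write(15)): arr=[19 21 8 1 18 15] head=1 tail=0 count=5
After op 8 (read()): arr=[19 21 8 1 18 15] head=2 tail=0 count=4
After op 9 (write(12)): arr=[12 21 8 1 18 15] head=2 tail=1 count=5

Answer: 12 21 8 1 18 15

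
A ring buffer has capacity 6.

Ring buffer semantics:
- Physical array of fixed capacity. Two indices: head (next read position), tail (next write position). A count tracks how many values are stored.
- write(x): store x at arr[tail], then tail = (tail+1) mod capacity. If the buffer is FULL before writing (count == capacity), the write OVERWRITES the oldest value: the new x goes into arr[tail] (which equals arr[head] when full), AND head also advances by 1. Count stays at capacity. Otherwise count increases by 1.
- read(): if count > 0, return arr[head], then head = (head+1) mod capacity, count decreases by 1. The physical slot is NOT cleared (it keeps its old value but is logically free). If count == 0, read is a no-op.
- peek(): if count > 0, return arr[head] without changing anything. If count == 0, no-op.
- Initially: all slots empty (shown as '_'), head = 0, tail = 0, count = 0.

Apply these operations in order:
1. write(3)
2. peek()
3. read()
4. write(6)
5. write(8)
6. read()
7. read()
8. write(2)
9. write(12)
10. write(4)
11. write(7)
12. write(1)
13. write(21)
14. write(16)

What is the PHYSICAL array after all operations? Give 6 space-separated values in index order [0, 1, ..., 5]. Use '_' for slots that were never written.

Answer: 7 1 21 16 12 4

Derivation:
After op 1 (write(3)): arr=[3 _ _ _ _ _] head=0 tail=1 count=1
After op 2 (peek()): arr=[3 _ _ _ _ _] head=0 tail=1 count=1
After op 3 (read()): arr=[3 _ _ _ _ _] head=1 tail=1 count=0
After op 4 (write(6)): arr=[3 6 _ _ _ _] head=1 tail=2 count=1
After op 5 (write(8)): arr=[3 6 8 _ _ _] head=1 tail=3 count=2
After op 6 (read()): arr=[3 6 8 _ _ _] head=2 tail=3 count=1
After op 7 (read()): arr=[3 6 8 _ _ _] head=3 tail=3 count=0
After op 8 (write(2)): arr=[3 6 8 2 _ _] head=3 tail=4 count=1
After op 9 (write(12)): arr=[3 6 8 2 12 _] head=3 tail=5 count=2
After op 10 (write(4)): arr=[3 6 8 2 12 4] head=3 tail=0 count=3
After op 11 (write(7)): arr=[7 6 8 2 12 4] head=3 tail=1 count=4
After op 12 (write(1)): arr=[7 1 8 2 12 4] head=3 tail=2 count=5
After op 13 (write(21)): arr=[7 1 21 2 12 4] head=3 tail=3 count=6
After op 14 (write(16)): arr=[7 1 21 16 12 4] head=4 tail=4 count=6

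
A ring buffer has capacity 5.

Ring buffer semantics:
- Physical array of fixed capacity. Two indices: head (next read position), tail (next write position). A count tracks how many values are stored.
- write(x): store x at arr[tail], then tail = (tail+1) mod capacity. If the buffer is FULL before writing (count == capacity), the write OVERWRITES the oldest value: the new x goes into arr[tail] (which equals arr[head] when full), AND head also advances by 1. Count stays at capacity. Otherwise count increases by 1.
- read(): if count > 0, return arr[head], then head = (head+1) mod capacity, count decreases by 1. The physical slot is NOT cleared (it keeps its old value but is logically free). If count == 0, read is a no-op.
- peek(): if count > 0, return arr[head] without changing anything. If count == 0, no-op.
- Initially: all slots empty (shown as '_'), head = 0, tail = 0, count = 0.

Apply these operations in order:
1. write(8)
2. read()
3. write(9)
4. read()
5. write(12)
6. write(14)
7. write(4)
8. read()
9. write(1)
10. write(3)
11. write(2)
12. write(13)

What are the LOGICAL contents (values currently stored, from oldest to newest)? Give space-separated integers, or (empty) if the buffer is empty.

After op 1 (write(8)): arr=[8 _ _ _ _] head=0 tail=1 count=1
After op 2 (read()): arr=[8 _ _ _ _] head=1 tail=1 count=0
After op 3 (write(9)): arr=[8 9 _ _ _] head=1 tail=2 count=1
After op 4 (read()): arr=[8 9 _ _ _] head=2 tail=2 count=0
After op 5 (write(12)): arr=[8 9 12 _ _] head=2 tail=3 count=1
After op 6 (write(14)): arr=[8 9 12 14 _] head=2 tail=4 count=2
After op 7 (write(4)): arr=[8 9 12 14 4] head=2 tail=0 count=3
After op 8 (read()): arr=[8 9 12 14 4] head=3 tail=0 count=2
After op 9 (write(1)): arr=[1 9 12 14 4] head=3 tail=1 count=3
After op 10 (write(3)): arr=[1 3 12 14 4] head=3 tail=2 count=4
After op 11 (write(2)): arr=[1 3 2 14 4] head=3 tail=3 count=5
After op 12 (write(13)): arr=[1 3 2 13 4] head=4 tail=4 count=5

Answer: 4 1 3 2 13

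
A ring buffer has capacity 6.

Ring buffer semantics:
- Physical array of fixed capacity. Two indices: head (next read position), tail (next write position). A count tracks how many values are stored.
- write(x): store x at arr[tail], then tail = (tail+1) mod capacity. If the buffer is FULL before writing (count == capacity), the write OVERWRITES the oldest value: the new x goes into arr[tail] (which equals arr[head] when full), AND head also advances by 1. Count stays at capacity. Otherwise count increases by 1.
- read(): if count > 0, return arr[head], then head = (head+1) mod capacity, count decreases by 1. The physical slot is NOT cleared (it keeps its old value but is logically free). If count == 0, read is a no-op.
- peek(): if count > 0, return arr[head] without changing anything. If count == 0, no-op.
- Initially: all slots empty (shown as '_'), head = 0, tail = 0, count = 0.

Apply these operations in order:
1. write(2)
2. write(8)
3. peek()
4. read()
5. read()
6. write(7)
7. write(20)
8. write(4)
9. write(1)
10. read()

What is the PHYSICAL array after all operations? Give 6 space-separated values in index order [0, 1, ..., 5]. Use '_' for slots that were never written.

After op 1 (write(2)): arr=[2 _ _ _ _ _] head=0 tail=1 count=1
After op 2 (write(8)): arr=[2 8 _ _ _ _] head=0 tail=2 count=2
After op 3 (peek()): arr=[2 8 _ _ _ _] head=0 tail=2 count=2
After op 4 (read()): arr=[2 8 _ _ _ _] head=1 tail=2 count=1
After op 5 (read()): arr=[2 8 _ _ _ _] head=2 tail=2 count=0
After op 6 (write(7)): arr=[2 8 7 _ _ _] head=2 tail=3 count=1
After op 7 (write(20)): arr=[2 8 7 20 _ _] head=2 tail=4 count=2
After op 8 (write(4)): arr=[2 8 7 20 4 _] head=2 tail=5 count=3
After op 9 (write(1)): arr=[2 8 7 20 4 1] head=2 tail=0 count=4
After op 10 (read()): arr=[2 8 7 20 4 1] head=3 tail=0 count=3

Answer: 2 8 7 20 4 1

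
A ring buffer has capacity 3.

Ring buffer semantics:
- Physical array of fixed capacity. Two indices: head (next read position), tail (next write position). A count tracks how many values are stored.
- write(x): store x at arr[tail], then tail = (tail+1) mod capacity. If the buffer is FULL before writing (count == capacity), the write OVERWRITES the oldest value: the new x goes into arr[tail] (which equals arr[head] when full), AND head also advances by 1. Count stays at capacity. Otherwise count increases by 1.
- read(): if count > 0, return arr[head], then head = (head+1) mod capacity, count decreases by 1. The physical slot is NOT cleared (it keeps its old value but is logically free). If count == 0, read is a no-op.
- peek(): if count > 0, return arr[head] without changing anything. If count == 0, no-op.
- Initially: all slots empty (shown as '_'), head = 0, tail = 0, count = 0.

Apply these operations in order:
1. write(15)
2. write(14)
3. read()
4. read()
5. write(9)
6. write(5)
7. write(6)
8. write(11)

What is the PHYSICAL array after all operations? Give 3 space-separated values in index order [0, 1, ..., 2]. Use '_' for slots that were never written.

Answer: 5 6 11

Derivation:
After op 1 (write(15)): arr=[15 _ _] head=0 tail=1 count=1
After op 2 (write(14)): arr=[15 14 _] head=0 tail=2 count=2
After op 3 (read()): arr=[15 14 _] head=1 tail=2 count=1
After op 4 (read()): arr=[15 14 _] head=2 tail=2 count=0
After op 5 (write(9)): arr=[15 14 9] head=2 tail=0 count=1
After op 6 (write(5)): arr=[5 14 9] head=2 tail=1 count=2
After op 7 (write(6)): arr=[5 6 9] head=2 tail=2 count=3
After op 8 (write(11)): arr=[5 6 11] head=0 tail=0 count=3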